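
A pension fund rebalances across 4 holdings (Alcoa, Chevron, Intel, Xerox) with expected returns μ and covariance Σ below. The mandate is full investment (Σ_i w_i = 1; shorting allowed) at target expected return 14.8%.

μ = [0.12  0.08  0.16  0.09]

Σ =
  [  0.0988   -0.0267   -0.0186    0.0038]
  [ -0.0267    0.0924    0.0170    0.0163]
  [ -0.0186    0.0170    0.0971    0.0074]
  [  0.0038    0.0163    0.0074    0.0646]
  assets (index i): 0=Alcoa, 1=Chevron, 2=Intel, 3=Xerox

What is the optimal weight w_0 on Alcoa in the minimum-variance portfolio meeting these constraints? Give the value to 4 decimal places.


0.3875

p=Σ⁻¹μ = [1.7554  0.8970  1.7613  0.8618]
q=Σ⁻¹𝟙 = [14.7155  11.3079  10.3316  10.5775]
a=μᵀp=0.641784  b=𝟙ᵀp=5.275536  c=𝟙ᵀq=46.932623  D=ac−b²=2.289309
λ₁=(c·0.148−b)/D = (46.932623·0.148−5.275536)/2.289309 = 0.729692
λ₂=(a−b·0.148)/D = (0.641784−5.275536·0.148)/2.289309 = -0.060715
w* = 0.729692·p + -0.060715·q:
  w_0 = 0.729692·1.7554 + -0.060715·14.7155 = 0.3875  (Alcoa)
  w_1 = 0.729692·0.8970 + -0.060715·11.3079 = -0.0321  (Chevron)
  w_2 = 0.729692·1.7613 + -0.060715·10.3316 = 0.6579  (Intel)
  w_3 = 0.729692·0.8618 + -0.060715·10.5775 = -0.0133  (Xerox)
Σw_i=1.0000  μᵀw=0.1480
σ²=wᵀΣw=λ₁·μ_p+λ₂ = 0.729692·0.148 + -0.060715 = 0.047279 ≈ 0.0473


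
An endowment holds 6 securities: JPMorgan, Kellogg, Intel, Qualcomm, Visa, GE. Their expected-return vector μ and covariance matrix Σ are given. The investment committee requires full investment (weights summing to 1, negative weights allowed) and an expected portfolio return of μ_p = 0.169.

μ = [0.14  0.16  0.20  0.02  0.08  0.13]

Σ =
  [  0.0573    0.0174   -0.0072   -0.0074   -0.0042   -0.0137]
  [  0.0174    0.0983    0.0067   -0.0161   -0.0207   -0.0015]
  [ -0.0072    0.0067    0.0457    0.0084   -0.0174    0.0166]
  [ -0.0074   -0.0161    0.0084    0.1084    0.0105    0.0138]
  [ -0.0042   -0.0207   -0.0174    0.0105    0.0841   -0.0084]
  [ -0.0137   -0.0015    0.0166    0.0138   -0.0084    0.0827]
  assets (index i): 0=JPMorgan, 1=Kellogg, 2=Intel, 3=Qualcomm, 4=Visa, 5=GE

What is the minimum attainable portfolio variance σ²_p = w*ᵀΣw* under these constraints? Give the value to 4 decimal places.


g=Σ⁻¹μ = [3.2225  1.2416  5.2648  -0.2549  2.6773  1.3860]
h=Σ⁻¹𝟙 = [22.9941  10.0564  26.6639  6.6501  21.3785  11.7931]
a=μᵀg=2.092036  b=𝟙ᵀg=13.537368  c=𝟙ᵀh=99.536129  D=ac−b²=24.972880
λ₁=(c·0.169−b)/D = (99.536129·0.169−13.537368)/24.972880 = 0.131512
λ₂=(a−b·0.169)/D = (2.092036−13.537368·0.169)/24.972880 = -0.007840
w* = 0.131512·g + -0.007840·h:
  w_0 = 0.131512·3.2225 + -0.007840·22.9941 = 0.2435  (JPMorgan)
  w_1 = 0.131512·1.2416 + -0.007840·10.0564 = 0.0844  (Kellogg)
  w_2 = 0.131512·5.2648 + -0.007840·26.6639 = 0.4834  (Intel)
  w_3 = 0.131512·-0.2549 + -0.007840·6.6501 = -0.0857  (Qualcomm)
  w_4 = 0.131512·2.6773 + -0.007840·21.3785 = 0.1845  (Visa)
  w_5 = 0.131512·1.3860 + -0.007840·11.7931 = 0.0898  (GE)
Σw_i=1.0000  μᵀw=0.1690
σ²=wᵀΣw=λ₁·μ_p+λ₂ = 0.131512·0.169 + -0.007840 = 0.014386 ≈ 0.0144

0.0144


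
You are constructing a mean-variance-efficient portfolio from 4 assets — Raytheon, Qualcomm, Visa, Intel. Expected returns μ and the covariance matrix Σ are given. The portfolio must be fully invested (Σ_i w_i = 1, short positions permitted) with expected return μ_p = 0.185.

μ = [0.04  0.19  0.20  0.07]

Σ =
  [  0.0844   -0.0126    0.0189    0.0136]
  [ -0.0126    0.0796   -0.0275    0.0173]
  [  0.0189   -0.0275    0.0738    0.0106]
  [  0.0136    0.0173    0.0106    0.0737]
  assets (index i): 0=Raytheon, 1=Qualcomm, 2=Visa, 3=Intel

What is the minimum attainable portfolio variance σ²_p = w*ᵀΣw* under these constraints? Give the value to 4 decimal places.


x=Σ⁻¹μ = [0.2295  4.0317  4.2469  -0.6497]
y=Σ⁻¹𝟙 = [10.0435  19.1533  17.4384  4.7111]
a=μᵀx=1.579097  b=𝟙ᵀx=7.858330  c=𝟙ᵀy=51.346364  D=ac−b²=19.327545
λ₁=(c·0.185−b)/D = (51.346364·0.185−7.858330)/19.327545 = 0.084892
λ₂=(a−b·0.185)/D = (1.579097−7.858330·0.185)/19.327545 = 0.006483
w* = 0.084892·x + 0.006483·y:
  w_0 = 0.084892·0.2295 + 0.006483·10.0435 = 0.0846  (Raytheon)
  w_1 = 0.084892·4.0317 + 0.006483·19.1533 = 0.4664  (Qualcomm)
  w_2 = 0.084892·4.2469 + 0.006483·17.4384 = 0.4736  (Visa)
  w_3 = 0.084892·-0.6497 + 0.006483·4.7111 = -0.0246  (Intel)
Σw_i=1.0000  μᵀw=0.1850
σ²=wᵀΣw=λ₁·μ_p+λ₂ = 0.084892·0.185 + 0.006483 = 0.022188 ≈ 0.0222

0.0222


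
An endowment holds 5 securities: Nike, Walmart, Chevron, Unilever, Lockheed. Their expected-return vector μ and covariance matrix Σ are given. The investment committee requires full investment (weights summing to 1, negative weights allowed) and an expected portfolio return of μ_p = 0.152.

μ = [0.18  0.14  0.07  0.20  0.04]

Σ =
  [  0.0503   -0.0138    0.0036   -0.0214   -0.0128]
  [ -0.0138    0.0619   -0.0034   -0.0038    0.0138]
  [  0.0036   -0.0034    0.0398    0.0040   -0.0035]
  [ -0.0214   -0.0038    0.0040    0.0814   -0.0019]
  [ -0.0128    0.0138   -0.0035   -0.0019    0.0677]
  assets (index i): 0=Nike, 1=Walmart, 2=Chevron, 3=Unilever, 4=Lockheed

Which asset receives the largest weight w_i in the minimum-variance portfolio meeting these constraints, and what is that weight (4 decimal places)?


Nike (0.3649)

x=Σ⁻¹μ = [6.7264  3.8103  1.1475  4.3765  1.2681]
y=Σ⁻¹𝟙 = [39.3426  23.2993  22.9385  23.0389  19.2927]
a=μᵀx=2.750536  b=𝟙ᵀx=17.328760  c=𝟙ᵀy=127.912020  D=ac−b²=51.540650
λ₁=(c·0.152−b)/D = (127.912020·0.152−17.328760)/51.540650 = 0.041014
λ₂=(a−b·0.152)/D = (2.750536−17.328760·0.152)/51.540650 = 0.002262
w* = 0.041014·x + 0.002262·y:
  w_0 = 0.041014·6.7264 + 0.002262·39.3426 = 0.3649  (Nike)
  w_1 = 0.041014·3.8103 + 0.002262·23.2993 = 0.2090  (Walmart)
  w_2 = 0.041014·1.1475 + 0.002262·22.9385 = 0.0989  (Chevron)
  w_3 = 0.041014·4.3765 + 0.002262·23.0389 = 0.2316  (Unilever)
  w_4 = 0.041014·1.2681 + 0.002262·19.2927 = 0.0956  (Lockheed)
Σw_i=1.0000  μᵀw=0.1520
σ²=wᵀΣw=λ₁·μ_p+λ₂ = 0.041014·0.152 + 0.002262 = 0.008496 ≈ 0.0085


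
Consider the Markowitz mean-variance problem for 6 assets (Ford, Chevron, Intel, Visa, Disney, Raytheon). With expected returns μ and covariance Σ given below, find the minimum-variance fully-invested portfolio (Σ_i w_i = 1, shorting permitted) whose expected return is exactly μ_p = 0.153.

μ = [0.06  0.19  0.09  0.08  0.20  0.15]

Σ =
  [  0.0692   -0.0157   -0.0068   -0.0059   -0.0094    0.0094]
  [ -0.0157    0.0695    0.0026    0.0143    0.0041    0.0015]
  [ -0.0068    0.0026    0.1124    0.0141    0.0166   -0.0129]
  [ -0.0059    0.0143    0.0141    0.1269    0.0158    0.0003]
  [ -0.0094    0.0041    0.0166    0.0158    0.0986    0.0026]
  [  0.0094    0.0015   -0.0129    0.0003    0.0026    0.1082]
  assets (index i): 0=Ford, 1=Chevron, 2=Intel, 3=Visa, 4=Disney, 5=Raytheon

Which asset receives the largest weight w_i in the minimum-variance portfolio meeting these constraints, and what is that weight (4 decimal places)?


p=Σ⁻¹μ = [1.6987  2.9400  0.6873  0.0610  1.9101  1.2339]
q=Σ⁻¹𝟙 = [19.6325  16.8102  8.7151  4.8077  8.8630  8.1163]
a=μᵀp=1.294346  b=𝟙ᵀp=8.530892  c=𝟙ᵀq=66.944686  D=ac−b²=13.873472
λ₁=(c·0.153−b)/D = (66.944686·0.153−8.530892)/13.873472 = 0.123375
λ₂=(a−b·0.153)/D = (1.294346−8.530892·0.153)/13.873472 = -0.000784
w* = 0.123375·p + -0.000784·q:
  w_0 = 0.123375·1.6987 + -0.000784·19.6325 = 0.1942  (Ford)
  w_1 = 0.123375·2.9400 + -0.000784·16.8102 = 0.3495  (Chevron)
  w_2 = 0.123375·0.6873 + -0.000784·8.7151 = 0.0780  (Intel)
  w_3 = 0.123375·0.0610 + -0.000784·4.8077 = 0.0038  (Visa)
  w_4 = 0.123375·1.9101 + -0.000784·8.8630 = 0.2287  (Disney)
  w_5 = 0.123375·1.2339 + -0.000784·8.1163 = 0.1459  (Raytheon)
Σw_i=1.0000  μᵀw=0.1530
σ²=wᵀΣw=λ₁·μ_p+λ₂ = 0.123375·0.153 + -0.000784 = 0.018092 ≈ 0.0181

Chevron (0.3495)


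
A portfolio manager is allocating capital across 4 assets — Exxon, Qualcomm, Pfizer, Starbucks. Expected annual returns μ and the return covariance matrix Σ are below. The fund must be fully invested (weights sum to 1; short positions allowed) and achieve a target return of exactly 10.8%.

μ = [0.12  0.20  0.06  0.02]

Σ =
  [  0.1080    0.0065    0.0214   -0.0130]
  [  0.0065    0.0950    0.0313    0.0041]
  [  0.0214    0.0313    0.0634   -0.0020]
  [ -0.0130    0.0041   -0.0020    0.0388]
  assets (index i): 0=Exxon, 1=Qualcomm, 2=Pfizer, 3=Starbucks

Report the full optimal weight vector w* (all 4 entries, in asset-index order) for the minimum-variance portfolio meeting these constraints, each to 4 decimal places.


p=Σ⁻¹μ = [1.1563  2.1594  -0.4895  0.6495]
q=Σ⁻¹𝟙 = [10.3552  5.0224  10.7212  29.2646]
a=μᵀp=0.554257  b=𝟙ᵀp=3.475677  c=𝟙ᵀq=55.363491  D=ac−b²=18.605275
λ₁=(c·0.108−b)/D = (55.363491·0.108−3.475677)/18.605275 = 0.134563
λ₂=(a−b·0.108)/D = (0.554257−3.475677·0.108)/18.605275 = 0.009615
w* = 0.134563·p + 0.009615·q:
  w_0 = 0.134563·1.1563 + 0.009615·10.3552 = 0.2552  (Exxon)
  w_1 = 0.134563·2.1594 + 0.009615·5.0224 = 0.3389  (Qualcomm)
  w_2 = 0.134563·-0.4895 + 0.009615·10.7212 = 0.0372  (Pfizer)
  w_3 = 0.134563·0.6495 + 0.009615·29.2646 = 0.3688  (Starbucks)
Σw_i=1.0000  μᵀw=0.1080
σ²=wᵀΣw=λ₁·μ_p+λ₂ = 0.134563·0.108 + 0.009615 = 0.024147 ≈ 0.0241

0.2552  0.3389  0.0372  0.3688


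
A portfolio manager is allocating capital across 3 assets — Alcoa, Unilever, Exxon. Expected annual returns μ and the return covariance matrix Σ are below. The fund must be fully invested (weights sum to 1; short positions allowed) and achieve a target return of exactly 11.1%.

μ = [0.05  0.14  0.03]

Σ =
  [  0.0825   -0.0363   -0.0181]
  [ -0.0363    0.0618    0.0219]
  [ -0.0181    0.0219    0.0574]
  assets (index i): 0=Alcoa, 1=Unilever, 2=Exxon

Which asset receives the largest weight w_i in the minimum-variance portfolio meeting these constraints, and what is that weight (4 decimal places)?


Unilever (0.6663)

g=Σ⁻¹μ = [2.1470  3.5862  -0.1686]
h=Σ⁻¹𝟙 = [27.3066  26.5907  15.8870]
a=μᵀg=0.604364  b=𝟙ᵀg=5.564640  c=𝟙ᵀh=69.784335  D=ac−b²=11.209939
λ₁=(c·0.111−b)/D = (69.784335·0.111−5.564640)/11.209939 = 0.194597
λ₂=(a−b·0.111)/D = (0.604364−5.564640·0.111)/11.209939 = -0.001187
w* = 0.194597·g + -0.001187·h:
  w_0 = 0.194597·2.1470 + -0.001187·27.3066 = 0.3854  (Alcoa)
  w_1 = 0.194597·3.5862 + -0.001187·26.5907 = 0.6663  (Unilever)
  w_2 = 0.194597·-0.1686 + -0.001187·15.8870 = -0.0517  (Exxon)
Σw_i=1.0000  μᵀw=0.1110
σ²=wᵀΣw=λ₁·μ_p+λ₂ = 0.194597·0.111 + -0.001187 = 0.020413 ≈ 0.0204


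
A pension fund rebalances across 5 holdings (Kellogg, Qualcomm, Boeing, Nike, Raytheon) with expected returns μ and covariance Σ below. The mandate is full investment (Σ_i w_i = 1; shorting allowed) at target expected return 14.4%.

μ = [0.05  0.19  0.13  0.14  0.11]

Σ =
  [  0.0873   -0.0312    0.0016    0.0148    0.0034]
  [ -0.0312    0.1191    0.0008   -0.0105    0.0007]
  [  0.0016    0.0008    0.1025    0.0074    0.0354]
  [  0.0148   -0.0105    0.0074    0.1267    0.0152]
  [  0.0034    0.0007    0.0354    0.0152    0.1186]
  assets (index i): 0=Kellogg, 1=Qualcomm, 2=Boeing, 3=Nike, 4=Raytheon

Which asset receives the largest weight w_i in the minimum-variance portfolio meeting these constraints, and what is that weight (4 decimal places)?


u=Σ⁻¹μ = [1.0606  1.9545  1.0055  1.0299  0.4534]
v=Σ⁻¹𝟙 = [14.6106  12.6939  7.2625  6.2171  4.9734]
a=μᵀu=0.749171  b=𝟙ᵀu=5.503958  c=𝟙ᵀv=45.757472  D=ac−b²=3.986624
λ₁=(c·0.144−b)/D = (45.757472·0.144−5.503958)/3.986624 = 0.272190
λ₂=(a−b·0.144)/D = (0.749171−5.503958·0.144)/3.986624 = -0.010886
w* = 0.272190·u + -0.010886·v:
  w_0 = 0.272190·1.0606 + -0.010886·14.6106 = 0.1296  (Kellogg)
  w_1 = 0.272190·1.9545 + -0.010886·12.6939 = 0.3938  (Qualcomm)
  w_2 = 0.272190·1.0055 + -0.010886·7.2625 = 0.1946  (Boeing)
  w_3 = 0.272190·1.0299 + -0.010886·6.2171 = 0.2127  (Nike)
  w_4 = 0.272190·0.4534 + -0.010886·4.9734 = 0.0693  (Raytheon)
Σw_i=1.0000  μᵀw=0.1440
σ²=wᵀΣw=λ₁·μ_p+λ₂ = 0.272190·0.144 + -0.010886 = 0.028309 ≈ 0.0283

Qualcomm (0.3938)


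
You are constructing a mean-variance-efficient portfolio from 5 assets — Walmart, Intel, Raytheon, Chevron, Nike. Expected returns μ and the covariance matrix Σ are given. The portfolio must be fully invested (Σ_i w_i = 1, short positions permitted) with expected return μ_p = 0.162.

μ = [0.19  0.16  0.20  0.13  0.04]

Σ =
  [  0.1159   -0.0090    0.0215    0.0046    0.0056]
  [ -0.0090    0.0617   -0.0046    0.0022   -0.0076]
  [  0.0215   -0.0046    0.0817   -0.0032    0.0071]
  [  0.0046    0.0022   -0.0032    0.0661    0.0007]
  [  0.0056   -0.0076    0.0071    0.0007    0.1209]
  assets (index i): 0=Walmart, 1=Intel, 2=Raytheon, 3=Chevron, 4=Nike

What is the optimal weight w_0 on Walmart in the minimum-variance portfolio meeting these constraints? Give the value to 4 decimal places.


g=Σ⁻¹μ = [1.3499  2.9325  2.3050  1.8835  0.3064]
h=Σ⁻¹𝟙 = [6.9989  18.5842  11.2843  14.4807  8.3688]
a=μᵀg=1.443801  b=𝟙ᵀg=8.777359  c=𝟙ᵀh=59.716862  D=ac−b²=9.177257
λ₁=(c·0.162−b)/D = (59.716862·0.162−8.777359)/9.177257 = 0.097717
λ₂=(a−b·0.162)/D = (1.443801−8.777359·0.162)/9.177257 = 0.002383
w* = 0.097717·g + 0.002383·h:
  w_0 = 0.097717·1.3499 + 0.002383·6.9989 = 0.1486  (Walmart)
  w_1 = 0.097717·2.9325 + 0.002383·18.5842 = 0.3308  (Intel)
  w_2 = 0.097717·2.3050 + 0.002383·11.2843 = 0.2521  (Raytheon)
  w_3 = 0.097717·1.8835 + 0.002383·14.4807 = 0.2186  (Chevron)
  w_4 = 0.097717·0.3064 + 0.002383·8.3688 = 0.0499  (Nike)
Σw_i=1.0000  μᵀw=0.1620
σ²=wᵀΣw=λ₁·μ_p+λ₂ = 0.097717·0.162 + 0.002383 = 0.018213 ≈ 0.0182

0.1486


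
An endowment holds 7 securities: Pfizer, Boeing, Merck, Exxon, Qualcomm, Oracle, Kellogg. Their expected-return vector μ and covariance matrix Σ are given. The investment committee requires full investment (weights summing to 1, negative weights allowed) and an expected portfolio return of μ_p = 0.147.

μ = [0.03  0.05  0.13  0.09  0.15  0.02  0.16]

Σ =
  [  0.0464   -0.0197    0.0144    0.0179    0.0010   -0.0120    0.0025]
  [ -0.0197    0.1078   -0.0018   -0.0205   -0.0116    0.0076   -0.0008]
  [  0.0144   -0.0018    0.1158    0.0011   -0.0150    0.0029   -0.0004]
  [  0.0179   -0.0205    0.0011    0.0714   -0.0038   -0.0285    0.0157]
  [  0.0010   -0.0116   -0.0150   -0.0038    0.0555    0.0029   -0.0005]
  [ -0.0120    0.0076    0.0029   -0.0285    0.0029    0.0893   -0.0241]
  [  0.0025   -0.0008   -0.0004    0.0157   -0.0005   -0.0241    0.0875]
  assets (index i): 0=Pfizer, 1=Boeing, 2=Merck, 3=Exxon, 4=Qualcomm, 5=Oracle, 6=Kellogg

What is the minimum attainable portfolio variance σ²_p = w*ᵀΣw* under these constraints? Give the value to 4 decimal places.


0.0194

g=Σ⁻¹μ = [0.0773  1.1450  1.5405  1.7345  3.4387  1.0238  1.8343]
h=Σ⁻¹𝟙 = [23.4050  18.7425  8.4536  20.4352  24.1775  21.8422  13.4573]
a=μᵀg=1.245705  b=𝟙ᵀg=10.794054  c=𝟙ᵀh=130.513323  D=ac−b²=46.069472
λ₁=(c·0.147−b)/D = (130.513323·0.147−10.794054)/46.069472 = 0.182147
λ₂=(a−b·0.147)/D = (1.245705−10.794054·0.147)/46.069472 = -0.007402
w* = 0.182147·g + -0.007402·h:
  w_0 = 0.182147·0.0773 + -0.007402·23.4050 = -0.1592  (Pfizer)
  w_1 = 0.182147·1.1450 + -0.007402·18.7425 = 0.0698  (Boeing)
  w_2 = 0.182147·1.5405 + -0.007402·8.4536 = 0.2180  (Merck)
  w_3 = 0.182147·1.7345 + -0.007402·20.4352 = 0.1647  (Exxon)
  w_4 = 0.182147·3.4387 + -0.007402·24.1775 = 0.4474  (Qualcomm)
  w_5 = 0.182147·1.0238 + -0.007402·21.8422 = 0.0248  (Oracle)
  w_6 = 0.182147·1.8343 + -0.007402·13.4573 = 0.2345  (Kellogg)
Σw_i=1.0000  μᵀw=0.1470
σ²=wᵀΣw=λ₁·μ_p+λ₂ = 0.182147·0.147 + -0.007402 = 0.019373 ≈ 0.0194


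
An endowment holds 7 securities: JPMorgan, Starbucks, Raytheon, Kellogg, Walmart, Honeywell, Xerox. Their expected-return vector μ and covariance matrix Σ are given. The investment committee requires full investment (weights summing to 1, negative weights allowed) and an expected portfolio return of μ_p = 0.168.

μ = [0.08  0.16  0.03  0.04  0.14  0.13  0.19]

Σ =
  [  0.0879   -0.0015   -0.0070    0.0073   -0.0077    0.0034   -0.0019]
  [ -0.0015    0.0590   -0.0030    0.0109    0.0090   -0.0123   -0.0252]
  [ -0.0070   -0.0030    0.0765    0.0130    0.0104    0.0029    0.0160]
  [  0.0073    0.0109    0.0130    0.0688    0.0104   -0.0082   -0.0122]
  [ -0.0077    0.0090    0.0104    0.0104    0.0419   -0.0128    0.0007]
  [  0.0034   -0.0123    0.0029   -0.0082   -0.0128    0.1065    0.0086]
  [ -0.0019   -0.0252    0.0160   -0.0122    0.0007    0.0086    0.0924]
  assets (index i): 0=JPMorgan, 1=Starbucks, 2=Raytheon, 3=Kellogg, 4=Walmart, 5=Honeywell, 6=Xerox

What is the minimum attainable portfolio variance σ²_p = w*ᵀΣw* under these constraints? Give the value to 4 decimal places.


g=Σ⁻¹μ = [1.2031  3.8551  -0.5406  0.2013  3.3203  1.8097  3.0590]
h=Σ⁻¹𝟙 = [13.1989  22.1631  6.8255  9.5098  21.2931  13.3570  15.8076]
a=μᵀg=1.986225  b=𝟙ᵀg=12.908057  c=𝟙ᵀh=102.154953  D=ac−b²=36.284747
λ₁=(c·0.168−b)/D = (102.154953·0.168−12.908057)/36.284747 = 0.117239
λ₂=(a−b·0.168)/D = (1.986225−12.908057·0.168)/36.284747 = -0.005025
w* = 0.117239·g + -0.005025·h:
  w_0 = 0.117239·1.2031 + -0.005025·13.1989 = 0.0747  (JPMorgan)
  w_1 = 0.117239·3.8551 + -0.005025·22.1631 = 0.3406  (Starbucks)
  w_2 = 0.117239·-0.5406 + -0.005025·6.8255 = -0.0977  (Raytheon)
  w_3 = 0.117239·0.2013 + -0.005025·9.5098 = -0.0242  (Kellogg)
  w_4 = 0.117239·3.3203 + -0.005025·21.2931 = 0.2823  (Walmart)
  w_5 = 0.117239·1.8097 + -0.005025·13.3570 = 0.1451  (Honeywell)
  w_6 = 0.117239·3.0590 + -0.005025·15.8076 = 0.2792  (Xerox)
Σw_i=1.0000  μᵀw=0.1680
σ²=wᵀΣw=λ₁·μ_p+λ₂ = 0.117239·0.168 + -0.005025 = 0.014671 ≈ 0.0147

0.0147


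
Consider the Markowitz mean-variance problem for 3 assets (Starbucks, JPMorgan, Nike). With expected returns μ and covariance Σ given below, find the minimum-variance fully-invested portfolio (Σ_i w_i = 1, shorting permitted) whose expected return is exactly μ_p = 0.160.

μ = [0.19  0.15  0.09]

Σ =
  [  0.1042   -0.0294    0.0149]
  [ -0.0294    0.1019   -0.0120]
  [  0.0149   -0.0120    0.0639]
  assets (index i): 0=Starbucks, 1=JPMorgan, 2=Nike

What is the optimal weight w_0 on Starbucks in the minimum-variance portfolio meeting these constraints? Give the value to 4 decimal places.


g=Σ⁻¹μ = [2.2812  2.2839  1.3054]
h=Σ⁻¹𝟙 = [11.5774  15.0108  15.7688]
a=μᵀg=0.893496  b=𝟙ᵀg=5.870513  c=𝟙ᵀh=42.356979  D=ac−b²=3.382884
λ₁=(c·0.160−b)/D = (42.356979·0.160−5.870513)/3.382884 = 0.267997
λ₂=(a−b·0.160)/D = (0.893496−5.870513·0.160)/3.382884 = -0.013535
w* = 0.267997·g + -0.013535·h:
  w_0 = 0.267997·2.2812 + -0.013535·11.5774 = 0.4546  (Starbucks)
  w_1 = 0.267997·2.2839 + -0.013535·15.0108 = 0.4089  (JPMorgan)
  w_2 = 0.267997·1.3054 + -0.013535·15.7688 = 0.1364  (Nike)
Σw_i=1.0000  μᵀw=0.1600
σ²=wᵀΣw=λ₁·μ_p+λ₂ = 0.267997·0.160 + -0.013535 = 0.029345 ≈ 0.0293

0.4546


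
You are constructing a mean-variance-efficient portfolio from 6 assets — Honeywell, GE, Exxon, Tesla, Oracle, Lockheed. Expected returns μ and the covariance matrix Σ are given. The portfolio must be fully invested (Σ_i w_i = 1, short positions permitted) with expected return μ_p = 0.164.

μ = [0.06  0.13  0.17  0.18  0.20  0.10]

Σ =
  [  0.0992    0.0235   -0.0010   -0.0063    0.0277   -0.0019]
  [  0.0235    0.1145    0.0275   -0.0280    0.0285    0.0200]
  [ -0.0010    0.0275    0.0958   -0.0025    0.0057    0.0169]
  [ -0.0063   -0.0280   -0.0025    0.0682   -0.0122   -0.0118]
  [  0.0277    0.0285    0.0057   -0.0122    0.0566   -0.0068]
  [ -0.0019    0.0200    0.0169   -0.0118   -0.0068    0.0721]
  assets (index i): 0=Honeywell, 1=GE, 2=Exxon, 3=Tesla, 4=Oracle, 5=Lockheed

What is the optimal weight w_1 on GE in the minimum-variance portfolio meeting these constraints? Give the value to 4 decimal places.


u=Σ⁻¹μ = [-0.4626  0.4505  1.1098  3.9908  4.5303  2.0701]
v=Σ⁻¹𝟙 = [5.5587  4.1278  5.7332  23.5353  19.4323  17.2118]
a=μᵀu=2.050871  b=𝟙ᵀu=11.688783  c=𝟙ᵀv=75.599184  D=ac−b²=18.416499
λ₁=(c·0.164−b)/D = (75.599184·0.164−11.688783)/18.416499 = 0.038524
λ₂=(a−b·0.164)/D = (2.050871−11.688783·0.164)/18.416499 = 0.007271
w* = 0.038524·u + 0.007271·v:
  w_0 = 0.038524·-0.4626 + 0.007271·5.5587 = 0.0226  (Honeywell)
  w_1 = 0.038524·0.4505 + 0.007271·4.1278 = 0.0474  (GE)
  w_2 = 0.038524·1.1098 + 0.007271·5.7332 = 0.0844  (Exxon)
  w_3 = 0.038524·3.9908 + 0.007271·23.5353 = 0.3249  (Tesla)
  w_4 = 0.038524·4.5303 + 0.007271·19.4323 = 0.3158  (Oracle)
  w_5 = 0.038524·2.0701 + 0.007271·17.2118 = 0.2049  (Lockheed)
Σw_i=1.0000  μᵀw=0.1640
σ²=wᵀΣw=λ₁·μ_p+λ₂ = 0.038524·0.164 + 0.007271 = 0.013589 ≈ 0.0136

0.0474


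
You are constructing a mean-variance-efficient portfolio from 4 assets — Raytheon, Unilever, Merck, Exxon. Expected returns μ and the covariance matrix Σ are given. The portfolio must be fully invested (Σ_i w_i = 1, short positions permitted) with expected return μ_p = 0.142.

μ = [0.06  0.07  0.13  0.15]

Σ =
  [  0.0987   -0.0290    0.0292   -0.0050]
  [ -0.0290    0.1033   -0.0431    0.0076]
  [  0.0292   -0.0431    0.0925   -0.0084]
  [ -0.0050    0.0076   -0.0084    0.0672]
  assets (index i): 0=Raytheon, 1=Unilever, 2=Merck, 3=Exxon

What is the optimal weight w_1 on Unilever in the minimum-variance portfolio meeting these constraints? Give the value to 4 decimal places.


p=Σ⁻¹μ = [0.5432  1.5647  2.1780  2.3679]
q=Σ⁻¹𝟙 = [11.3324  19.0139  17.5245  15.7643]
a=μᵀp=0.780438  b=𝟙ᵀp=6.653745  c=𝟙ᵀq=63.635098  D=ac−b²=5.390922
λ₁=(c·0.142−b)/D = (63.635098·0.142−6.653745)/5.390922 = 0.441935
λ₂=(a−b·0.142)/D = (0.780438−6.653745·0.142)/5.390922 = -0.030495
w* = 0.441935·p + -0.030495·q:
  w_0 = 0.441935·0.5432 + -0.030495·11.3324 = -0.1055  (Raytheon)
  w_1 = 0.441935·1.5647 + -0.030495·19.0139 = 0.1117  (Unilever)
  w_2 = 0.441935·2.1780 + -0.030495·17.5245 = 0.4281  (Merck)
  w_3 = 0.441935·2.3679 + -0.030495·15.7643 = 0.5657  (Exxon)
Σw_i=1.0000  μᵀw=0.1420
σ²=wᵀΣw=λ₁·μ_p+λ₂ = 0.441935·0.142 + -0.030495 = 0.032260 ≈ 0.0323

0.1117


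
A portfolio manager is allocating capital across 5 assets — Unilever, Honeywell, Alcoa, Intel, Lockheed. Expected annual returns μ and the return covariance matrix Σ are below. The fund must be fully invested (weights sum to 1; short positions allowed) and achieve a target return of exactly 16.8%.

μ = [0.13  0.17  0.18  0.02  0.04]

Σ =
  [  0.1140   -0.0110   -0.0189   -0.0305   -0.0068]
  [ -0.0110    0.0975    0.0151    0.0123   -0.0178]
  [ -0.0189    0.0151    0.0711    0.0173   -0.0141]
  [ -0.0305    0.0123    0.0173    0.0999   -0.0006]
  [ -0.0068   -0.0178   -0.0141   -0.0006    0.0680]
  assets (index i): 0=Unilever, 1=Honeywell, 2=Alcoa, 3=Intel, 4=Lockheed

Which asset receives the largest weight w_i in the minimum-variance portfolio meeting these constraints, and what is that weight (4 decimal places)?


p=Σ⁻¹μ = [1.9459  1.8331  3.0205  0.0569  1.8895]
q=Σ⁻¹𝟙 = [17.2401  12.3352  18.0684  10.7669  23.5004]
a=μᵀp=1.185000  b=𝟙ᵀp=8.745865  c=𝟙ᵀq=81.911022  D=ac−b²=20.574435
λ₁=(c·0.168−b)/D = (81.911022·0.168−8.745865)/20.574435 = 0.243758
λ₂=(a−b·0.168)/D = (1.185000−8.745865·0.168)/20.574435 = -0.013818
w* = 0.243758·p + -0.013818·q:
  w_0 = 0.243758·1.9459 + -0.013818·17.2401 = 0.2361  (Unilever)
  w_1 = 0.243758·1.8331 + -0.013818·12.3352 = 0.2764  (Honeywell)
  w_2 = 0.243758·3.0205 + -0.013818·18.0684 = 0.4866  (Alcoa)
  w_3 = 0.243758·0.0569 + -0.013818·10.7669 = -0.1349  (Intel)
  w_4 = 0.243758·1.8895 + -0.013818·23.5004 = 0.1358  (Lockheed)
Σw_i=1.0000  μᵀw=0.1680
σ²=wᵀΣw=λ₁·μ_p+λ₂ = 0.243758·0.168 + -0.013818 = 0.027133 ≈ 0.0271

Alcoa (0.4866)


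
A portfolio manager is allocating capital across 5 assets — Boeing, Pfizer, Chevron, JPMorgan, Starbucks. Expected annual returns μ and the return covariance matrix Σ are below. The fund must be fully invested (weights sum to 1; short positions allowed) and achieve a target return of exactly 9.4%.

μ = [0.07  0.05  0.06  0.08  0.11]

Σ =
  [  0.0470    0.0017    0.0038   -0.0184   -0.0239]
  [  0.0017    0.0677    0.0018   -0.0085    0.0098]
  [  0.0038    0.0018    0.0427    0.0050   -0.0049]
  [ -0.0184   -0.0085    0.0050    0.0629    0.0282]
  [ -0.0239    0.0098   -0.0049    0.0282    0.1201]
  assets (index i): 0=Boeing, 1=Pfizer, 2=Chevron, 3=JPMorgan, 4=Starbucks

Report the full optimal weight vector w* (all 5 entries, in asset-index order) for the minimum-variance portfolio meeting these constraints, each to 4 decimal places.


x=Σ⁻¹μ = [2.5107  0.6900  1.0910  1.5463  1.0407]
y=Σ⁻¹𝟙 = [32.4719  14.8736  18.4036  21.8185  9.2024]
a=μᵀx=0.513888  b=𝟙ᵀx=6.878677  c=𝟙ᵀy=96.770048  D=ac−b²=2.412727
λ₁=(c·0.094−b)/D = (96.770048·0.094−6.878677)/2.412727 = 0.919170
λ₂=(a−b·0.094)/D = (0.513888−6.878677·0.094)/2.412727 = -0.055003
w* = 0.919170·x + -0.055003·y:
  w_0 = 0.919170·2.5107 + -0.055003·32.4719 = 0.5217  (Boeing)
  w_1 = 0.919170·0.6900 + -0.055003·14.8736 = -0.1839  (Pfizer)
  w_2 = 0.919170·1.0910 + -0.055003·18.4036 = -0.0095  (Chevron)
  w_3 = 0.919170·1.5463 + -0.055003·21.8185 = 0.2212  (JPMorgan)
  w_4 = 0.919170·1.0407 + -0.055003·9.2024 = 0.4504  (Starbucks)
Σw_i=1.0000  μᵀw=0.0940
σ²=wᵀΣw=λ₁·μ_p+λ₂ = 0.919170·0.094 + -0.055003 = 0.031399 ≈ 0.0314

0.5217  -0.1839  -0.0095  0.2212  0.4504


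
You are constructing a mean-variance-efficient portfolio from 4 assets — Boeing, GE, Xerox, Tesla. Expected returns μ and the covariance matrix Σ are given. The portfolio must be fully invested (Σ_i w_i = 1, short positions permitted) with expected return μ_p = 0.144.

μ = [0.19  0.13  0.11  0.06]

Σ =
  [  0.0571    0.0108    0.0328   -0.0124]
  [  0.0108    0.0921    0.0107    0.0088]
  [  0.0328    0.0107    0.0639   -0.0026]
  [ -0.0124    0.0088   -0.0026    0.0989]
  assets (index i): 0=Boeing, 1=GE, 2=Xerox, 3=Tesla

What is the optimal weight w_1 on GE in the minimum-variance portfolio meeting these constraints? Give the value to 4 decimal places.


0.1794

p=Σ⁻¹μ = [3.4550  0.9351  -0.1698  0.9522]
q=Σ⁻¹𝟙 = [14.2873  7.2073  7.5752  11.4604]
a=μᵀp=0.816458  b=𝟙ᵀp=5.172427  c=𝟙ᵀq=40.530177  D=ac−b²=6.337173
λ₁=(c·0.144−b)/D = (40.530177·0.144−5.172427)/6.337173 = 0.104766
λ₂=(a−b·0.144)/D = (0.816458−5.172427·0.144)/6.337173 = 0.011303
w* = 0.104766·p + 0.011303·q:
  w_0 = 0.104766·3.4550 + 0.011303·14.2873 = 0.5234  (Boeing)
  w_1 = 0.104766·0.9351 + 0.011303·7.2073 = 0.1794  (GE)
  w_2 = 0.104766·-0.1698 + 0.011303·7.5752 = 0.0678  (Xerox)
  w_3 = 0.104766·0.9522 + 0.011303·11.4604 = 0.2293  (Tesla)
Σw_i=1.0000  μᵀw=0.1440
σ²=wᵀΣw=λ₁·μ_p+λ₂ = 0.104766·0.144 + 0.011303 = 0.026389 ≈ 0.0264


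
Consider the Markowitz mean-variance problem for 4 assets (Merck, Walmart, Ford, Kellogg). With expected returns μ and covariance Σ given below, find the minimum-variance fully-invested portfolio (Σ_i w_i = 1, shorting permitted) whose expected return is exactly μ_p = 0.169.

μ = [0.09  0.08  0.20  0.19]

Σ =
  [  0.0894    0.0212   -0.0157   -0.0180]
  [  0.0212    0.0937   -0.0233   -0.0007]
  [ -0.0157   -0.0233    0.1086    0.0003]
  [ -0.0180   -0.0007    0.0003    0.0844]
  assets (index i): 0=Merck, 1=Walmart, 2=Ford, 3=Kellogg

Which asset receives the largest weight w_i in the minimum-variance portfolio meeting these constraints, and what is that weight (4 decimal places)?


u=Σ⁻¹μ = [1.6848  1.0657  2.3066  2.6111]
v=Σ⁻¹𝟙 = [13.9500  10.9948  13.5427  14.8665]
a=μᵀu=1.194328  b=𝟙ᵀu=7.668248  c=𝟙ᵀv=53.353922  D=ac−b²=4.920036
λ₁=(c·0.169−b)/D = (53.353922·0.169−7.668248)/4.920036 = 0.274096
λ₂=(a−b·0.169)/D = (1.194328−7.668248·0.169)/4.920036 = -0.020652
w* = 0.274096·u + -0.020652·v:
  w_0 = 0.274096·1.6848 + -0.020652·13.9500 = 0.1737  (Merck)
  w_1 = 0.274096·1.0657 + -0.020652·10.9948 = 0.0650  (Walmart)
  w_2 = 0.274096·2.3066 + -0.020652·13.5427 = 0.3526  (Ford)
  w_3 = 0.274096·2.6111 + -0.020652·14.8665 = 0.4087  (Kellogg)
Σw_i=1.0000  μᵀw=0.1690
σ²=wᵀΣw=λ₁·μ_p+λ₂ = 0.274096·0.169 + -0.020652 = 0.025671 ≈ 0.0257

Kellogg (0.4087)


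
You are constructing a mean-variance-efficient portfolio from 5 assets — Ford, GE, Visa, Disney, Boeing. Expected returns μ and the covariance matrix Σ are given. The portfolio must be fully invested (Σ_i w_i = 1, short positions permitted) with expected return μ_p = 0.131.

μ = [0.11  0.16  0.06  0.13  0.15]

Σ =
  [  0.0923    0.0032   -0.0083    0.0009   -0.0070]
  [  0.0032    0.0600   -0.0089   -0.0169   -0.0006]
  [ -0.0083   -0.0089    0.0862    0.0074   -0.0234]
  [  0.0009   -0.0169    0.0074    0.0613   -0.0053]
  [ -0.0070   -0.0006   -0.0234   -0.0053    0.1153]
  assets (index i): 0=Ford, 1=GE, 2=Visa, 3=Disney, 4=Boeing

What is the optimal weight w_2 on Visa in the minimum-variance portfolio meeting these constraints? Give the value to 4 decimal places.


u=Σ⁻¹μ = [1.3011  3.7038  1.4346  3.1081  1.8332]
v=Σ⁻¹𝟙 = [12.3761  24.9482  17.2903  22.1397  14.0810]
a=μᵀu=1.500842  b=𝟙ᵀu=11.380808  c=𝟙ᵀv=90.835264  D=ac−b²=6.806623
λ₁=(c·0.131−b)/D = (90.835264·0.131−11.380808)/6.806623 = 0.076192
λ₂=(a−b·0.131)/D = (1.500842−11.380808·0.131)/6.806623 = 0.001463
w* = 0.076192·u + 0.001463·v:
  w_0 = 0.076192·1.3011 + 0.001463·12.3761 = 0.1172  (Ford)
  w_1 = 0.076192·3.7038 + 0.001463·24.9482 = 0.3187  (GE)
  w_2 = 0.076192·1.4346 + 0.001463·17.2903 = 0.1346  (Visa)
  w_3 = 0.076192·3.1081 + 0.001463·22.1397 = 0.2692  (Disney)
  w_4 = 0.076192·1.8332 + 0.001463·14.0810 = 0.1603  (Boeing)
Σw_i=1.0000  μᵀw=0.1310
σ²=wᵀΣw=λ₁·μ_p+λ₂ = 0.076192·0.131 + 0.001463 = 0.011444 ≈ 0.0114

0.1346


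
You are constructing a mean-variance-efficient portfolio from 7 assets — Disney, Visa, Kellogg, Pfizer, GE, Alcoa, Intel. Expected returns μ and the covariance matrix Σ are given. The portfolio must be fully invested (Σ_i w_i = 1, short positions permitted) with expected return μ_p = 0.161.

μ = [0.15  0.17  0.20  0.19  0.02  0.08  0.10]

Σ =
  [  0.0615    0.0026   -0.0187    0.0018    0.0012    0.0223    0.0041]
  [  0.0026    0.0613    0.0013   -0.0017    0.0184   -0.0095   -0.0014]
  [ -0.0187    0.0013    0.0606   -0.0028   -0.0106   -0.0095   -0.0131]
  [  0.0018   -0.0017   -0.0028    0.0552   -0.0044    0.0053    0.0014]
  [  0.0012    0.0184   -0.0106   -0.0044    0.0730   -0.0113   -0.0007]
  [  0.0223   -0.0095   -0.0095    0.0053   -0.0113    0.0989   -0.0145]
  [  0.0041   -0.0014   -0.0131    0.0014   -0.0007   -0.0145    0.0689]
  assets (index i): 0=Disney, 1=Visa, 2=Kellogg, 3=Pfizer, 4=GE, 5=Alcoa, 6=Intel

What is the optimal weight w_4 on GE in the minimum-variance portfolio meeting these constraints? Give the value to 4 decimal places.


0.0282

u=Σ⁻¹μ = [3.2437  2.6306  5.2419  3.5739  0.7262  1.0876  2.4721]
v=Σ⁻¹𝟙 = [17.9589  12.5919  33.2425  19.0801  18.7412  14.9511  22.9706]
a=μᵀu=3.009941  b=𝟙ᵀu=18.976137  c=𝟙ᵀv=139.536245  D=ac−b²=59.902147
λ₁=(c·0.161−b)/D = (139.536245·0.161−18.976137)/59.902147 = 0.058248
λ₂=(a−b·0.161)/D = (3.009941−18.976137·0.161)/59.902147 = -0.000755
w* = 0.058248·u + -0.000755·v:
  w_0 = 0.058248·3.2437 + -0.000755·17.9589 = 0.1754  (Disney)
  w_1 = 0.058248·2.6306 + -0.000755·12.5919 = 0.1437  (Visa)
  w_2 = 0.058248·5.2419 + -0.000755·33.2425 = 0.2802  (Kellogg)
  w_3 = 0.058248·3.5739 + -0.000755·19.0801 = 0.1938  (Pfizer)
  w_4 = 0.058248·0.7262 + -0.000755·18.7412 = 0.0282  (GE)
  w_5 = 0.058248·1.0876 + -0.000755·14.9511 = 0.0521  (Alcoa)
  w_6 = 0.058248·2.4721 + -0.000755·22.9706 = 0.1267  (Intel)
Σw_i=1.0000  μᵀw=0.1610
σ²=wᵀΣw=λ₁·μ_p+λ₂ = 0.058248·0.161 + -0.000755 = 0.008623 ≈ 0.0086


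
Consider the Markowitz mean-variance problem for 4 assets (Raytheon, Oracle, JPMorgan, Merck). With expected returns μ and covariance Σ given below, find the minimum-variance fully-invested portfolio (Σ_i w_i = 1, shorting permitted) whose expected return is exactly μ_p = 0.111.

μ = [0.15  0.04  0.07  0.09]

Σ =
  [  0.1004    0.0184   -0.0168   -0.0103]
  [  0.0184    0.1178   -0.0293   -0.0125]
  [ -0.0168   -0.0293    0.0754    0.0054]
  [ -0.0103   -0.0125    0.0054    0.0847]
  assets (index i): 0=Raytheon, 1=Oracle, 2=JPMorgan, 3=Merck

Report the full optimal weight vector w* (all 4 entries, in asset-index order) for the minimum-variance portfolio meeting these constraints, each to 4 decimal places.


u=Σ⁻¹μ = [1.7639  0.5586  1.4477  1.2672]
v=Σ⁻¹𝟙 = [12.3634  13.0335  20.0828  13.9530]
a=μᵀu=0.502318  b=𝟙ᵀu=5.037419  c=𝟙ᵀv=59.432723  D=ac−b²=4.478532
λ₁=(c·0.111−b)/D = (59.432723·0.111−5.037419)/4.478532 = 0.348242
λ₂=(a−b·0.111)/D = (0.502318−5.037419·0.111)/4.478532 = -0.012691
w* = 0.348242·u + -0.012691·v:
  w_0 = 0.348242·1.7639 + -0.012691·12.3634 = 0.4574  (Raytheon)
  w_1 = 0.348242·0.5586 + -0.012691·13.0335 = 0.0291  (Oracle)
  w_2 = 0.348242·1.4477 + -0.012691·20.0828 = 0.2493  (JPMorgan)
  w_3 = 0.348242·1.2672 + -0.012691·13.9530 = 0.2642  (Merck)
Σw_i=1.0000  μᵀw=0.1110
σ²=wᵀΣw=λ₁·μ_p+λ₂ = 0.348242·0.111 + -0.012691 = 0.025964 ≈ 0.0260

0.4574  0.0291  0.2493  0.2642


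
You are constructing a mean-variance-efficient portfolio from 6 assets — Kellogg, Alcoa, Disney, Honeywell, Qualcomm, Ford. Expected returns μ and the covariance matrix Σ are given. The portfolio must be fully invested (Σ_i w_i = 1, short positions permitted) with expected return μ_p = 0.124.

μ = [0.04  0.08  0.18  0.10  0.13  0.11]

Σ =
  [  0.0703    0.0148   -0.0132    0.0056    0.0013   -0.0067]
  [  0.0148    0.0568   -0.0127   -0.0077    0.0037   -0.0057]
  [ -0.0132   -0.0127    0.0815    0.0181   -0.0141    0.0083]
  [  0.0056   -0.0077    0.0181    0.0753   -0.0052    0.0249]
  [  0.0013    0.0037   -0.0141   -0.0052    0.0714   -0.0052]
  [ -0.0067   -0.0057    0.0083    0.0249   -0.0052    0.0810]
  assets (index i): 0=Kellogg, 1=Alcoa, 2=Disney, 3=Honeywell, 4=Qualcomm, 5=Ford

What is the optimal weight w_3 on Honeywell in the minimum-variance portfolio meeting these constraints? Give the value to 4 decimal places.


0.0565

p=Σ⁻¹μ = [0.7259  1.8861  2.7844  0.5493  2.3907  1.2501]
q=Σ⁻¹𝟙 = [13.7836  18.9966  17.7001  7.2199  17.6598  11.9232]
a=μᵀp=1.184335  b=𝟙ᵀp=9.586410  c=𝟙ᵀq=87.283222  D=ac−b²=11.473299
λ₁=(c·0.124−b)/D = (87.283222·0.124−9.586410)/11.473299 = 0.107790
λ₂=(a−b·0.124)/D = (1.184335−9.586410·0.124)/11.473299 = -0.000382
w* = 0.107790·p + -0.000382·q:
  w_0 = 0.107790·0.7259 + -0.000382·13.7836 = 0.0730  (Kellogg)
  w_1 = 0.107790·1.8861 + -0.000382·18.9966 = 0.1960  (Alcoa)
  w_2 = 0.107790·2.7844 + -0.000382·17.7001 = 0.2934  (Disney)
  w_3 = 0.107790·0.5493 + -0.000382·7.2199 = 0.0565  (Honeywell)
  w_4 = 0.107790·2.3907 + -0.000382·17.6598 = 0.2509  (Qualcomm)
  w_5 = 0.107790·1.2501 + -0.000382·11.9232 = 0.1302  (Ford)
Σw_i=1.0000  μᵀw=0.1240
σ²=wᵀΣw=λ₁·μ_p+λ₂ = 0.107790·0.124 + -0.000382 = 0.012984 ≈ 0.0130


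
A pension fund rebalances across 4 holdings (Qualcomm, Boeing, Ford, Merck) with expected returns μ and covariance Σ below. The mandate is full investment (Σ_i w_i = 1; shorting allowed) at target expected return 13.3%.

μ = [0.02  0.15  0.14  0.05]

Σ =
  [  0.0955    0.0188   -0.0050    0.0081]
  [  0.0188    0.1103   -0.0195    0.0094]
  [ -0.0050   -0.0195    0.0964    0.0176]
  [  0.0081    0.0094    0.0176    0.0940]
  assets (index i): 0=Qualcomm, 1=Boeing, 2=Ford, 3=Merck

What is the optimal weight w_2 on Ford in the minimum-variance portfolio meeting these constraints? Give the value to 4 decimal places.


0.4660

p=Σ⁻¹μ = [-0.0302  1.6777  1.7841  0.0327]
q=Σ⁻¹𝟙 = [8.7126  9.0121  11.3973  6.8524]
a=μᵀp=0.502463  b=𝟙ᵀp=3.464309  c=𝟙ᵀq=35.974380  D=ac−b²=6.074342
λ₁=(c·0.133−b)/D = (35.974380·0.133−3.464309)/6.074342 = 0.217354
λ₂=(a−b·0.133)/D = (0.502463−3.464309·0.133)/6.074342 = 0.006866
w* = 0.217354·p + 0.006866·q:
  w_0 = 0.217354·-0.0302 + 0.006866·8.7126 = 0.0533  (Qualcomm)
  w_1 = 0.217354·1.6777 + 0.006866·9.0121 = 0.4265  (Boeing)
  w_2 = 0.217354·1.7841 + 0.006866·11.3973 = 0.4660  (Ford)
  w_3 = 0.217354·0.0327 + 0.006866·6.8524 = 0.0542  (Merck)
Σw_i=1.0000  μᵀw=0.1330
σ²=wᵀΣw=λ₁·μ_p+λ₂ = 0.217354·0.133 + 0.006866 = 0.035775 ≈ 0.0358


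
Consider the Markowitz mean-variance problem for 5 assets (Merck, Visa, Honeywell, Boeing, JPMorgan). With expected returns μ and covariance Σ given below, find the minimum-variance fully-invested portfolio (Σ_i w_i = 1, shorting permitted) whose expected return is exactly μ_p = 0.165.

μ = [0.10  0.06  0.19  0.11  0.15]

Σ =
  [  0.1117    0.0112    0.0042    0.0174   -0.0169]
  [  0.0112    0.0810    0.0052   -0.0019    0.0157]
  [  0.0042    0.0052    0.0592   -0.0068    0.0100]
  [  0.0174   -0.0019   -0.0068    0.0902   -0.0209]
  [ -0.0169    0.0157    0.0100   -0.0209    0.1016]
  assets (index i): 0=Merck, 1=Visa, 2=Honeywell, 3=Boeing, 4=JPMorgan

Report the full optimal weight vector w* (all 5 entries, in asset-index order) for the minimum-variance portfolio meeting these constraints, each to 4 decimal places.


g=Σ⁻¹μ = [0.7460  0.1665  3.0618  1.6853  1.6201]
h=Σ⁻¹𝟙 = [7.0573  8.5757  15.3462  13.6068  10.9798]
a=μᵀg=1.094734  b=𝟙ᵀg=7.279759  c=𝟙ᵀh=55.565701  D=ac−b²=7.834803
λ₁=(c·0.165−b)/D = (55.565701·0.165−7.279759)/7.834803 = 0.241050
λ₂=(a−b·0.165)/D = (1.094734−7.279759·0.165)/7.834803 = -0.013584
w* = 0.241050·g + -0.013584·h:
  w_0 = 0.241050·0.7460 + -0.013584·7.0573 = 0.0840  (Merck)
  w_1 = 0.241050·0.1665 + -0.013584·8.5757 = -0.0763  (Visa)
  w_2 = 0.241050·3.0618 + -0.013584·15.3462 = 0.5296  (Honeywell)
  w_3 = 0.241050·1.6853 + -0.013584·13.6068 = 0.2214  (Boeing)
  w_4 = 0.241050·1.6201 + -0.013584·10.9798 = 0.2414  (JPMorgan)
Σw_i=1.0000  μᵀw=0.1650
σ²=wᵀΣw=λ₁·μ_p+λ₂ = 0.241050·0.165 + -0.013584 = 0.026190 ≈ 0.0262

0.0840  -0.0763  0.5296  0.2214  0.2414


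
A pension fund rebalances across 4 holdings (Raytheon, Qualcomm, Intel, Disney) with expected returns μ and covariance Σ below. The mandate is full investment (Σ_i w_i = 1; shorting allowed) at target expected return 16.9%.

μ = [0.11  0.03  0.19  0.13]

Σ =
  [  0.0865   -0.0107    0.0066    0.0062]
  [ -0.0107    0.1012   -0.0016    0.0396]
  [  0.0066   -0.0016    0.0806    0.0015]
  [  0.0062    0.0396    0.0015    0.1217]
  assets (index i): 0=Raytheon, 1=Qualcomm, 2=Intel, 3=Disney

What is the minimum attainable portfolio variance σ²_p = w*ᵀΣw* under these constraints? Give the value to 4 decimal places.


0.0435

x=Σ⁻¹μ = [1.0381  0.0635  2.2556  0.9668]
y=Σ⁻¹𝟙 = [11.5491  9.5754  11.5700  4.3702]
a=μᵀx=0.670350  b=𝟙ᵀx=4.324091  c=𝟙ᵀy=37.064696  D=ac−b²=6.148553
λ₁=(c·0.169−b)/D = (37.064696·0.169−4.324091)/6.148553 = 0.315496
λ₂=(a−b·0.169)/D = (0.670350−4.324091·0.169)/6.148553 = -0.009827
w* = 0.315496·x + -0.009827·y:
  w_0 = 0.315496·1.0381 + -0.009827·11.5491 = 0.2140  (Raytheon)
  w_1 = 0.315496·0.0635 + -0.009827·9.5754 = -0.0740  (Qualcomm)
  w_2 = 0.315496·2.2556 + -0.009827·11.5700 = 0.5979  (Intel)
  w_3 = 0.315496·0.9668 + -0.009827·4.3702 = 0.2621  (Disney)
Σw_i=1.0000  μᵀw=0.1690
σ²=wᵀΣw=λ₁·μ_p+λ₂ = 0.315496·0.169 + -0.009827 = 0.043492 ≈ 0.0435
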